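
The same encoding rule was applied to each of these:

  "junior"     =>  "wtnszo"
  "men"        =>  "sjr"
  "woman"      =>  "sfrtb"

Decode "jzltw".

rogue

Two steps: reverse the string, then apply a Caesar shift of +5.
Reversing it on jzltw: shift back: j−5=e, z−5=u, l−5=g, t−5=o, w−5=r → eugor; then reverse → rogue.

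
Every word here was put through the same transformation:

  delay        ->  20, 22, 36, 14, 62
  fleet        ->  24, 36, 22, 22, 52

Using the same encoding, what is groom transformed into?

d(#4)→20 and e(#5)→22: differences scale by 2, so n = 2·pos + 12. With a=1..z=26, the number is 2·pos + 12.
For groom: g=7→26, r=18→48, o=15→42, o=15→42, m=13→38.

26, 48, 42, 42, 38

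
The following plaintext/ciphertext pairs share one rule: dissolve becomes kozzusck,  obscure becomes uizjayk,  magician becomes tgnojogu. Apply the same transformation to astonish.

The shift depends on letter class: consonant d→k is +7, but vowel i→o is +6. Two shifts are in play — +6 for a/e/i/o/u, +7 for every other letter.
On astonish: a(vowel)+6=g, s(cons)+7=z, t(cons)+7=a, o(vowel)+6=u, n(cons)+7=u, i(vowel)+6=o, s(cons)+7=z, h(cons)+7=o.

gzauuozo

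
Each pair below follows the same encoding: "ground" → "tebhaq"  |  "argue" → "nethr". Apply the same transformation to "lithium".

Compare letters: g→t is +13, r→e is +13, o→b is +13 — a constant shift. It's a constant shift of +13 (ROT13).
Applying it to lithium: l+13=y, i+13=v, t+13=g, h+13=u, i+13=v, u+13=h, m+13=z.

yvguvhz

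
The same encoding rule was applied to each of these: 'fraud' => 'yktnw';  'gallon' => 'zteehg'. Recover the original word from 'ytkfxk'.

farmer

This is a Caesar cipher with shift 19.
Reversing it on ytkfxk: y−19=f, t−19=a, k−19=r, f−19=m, x−19=e, k−19=r.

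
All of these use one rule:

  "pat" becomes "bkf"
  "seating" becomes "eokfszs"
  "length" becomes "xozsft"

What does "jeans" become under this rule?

The shift depends on letter class: consonant p→b is +12, but vowel a→k is +10. Two shifts are in play — +10 for a/e/i/o/u, +12 for every other letter.
Applying it to jeans: j(cons)+12=v, e(vowel)+10=o, a(vowel)+10=k, n(cons)+12=z, s(cons)+12=e.

vokze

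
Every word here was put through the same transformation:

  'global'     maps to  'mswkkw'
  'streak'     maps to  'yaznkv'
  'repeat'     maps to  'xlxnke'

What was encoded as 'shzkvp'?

In global: g→m is +6, l→s is +7, o→w is +8, b→k is +9 — the shift increases by 1 each position. Each letter shifts forward by (position + 6), i.e. 6, 7, 8, … — the shift grows by one for each successive letter.
Undoing it on shzkvp: s−6=m, h−7=a, z−8=r, k−9=b, v−10=l, p−11=e.

marble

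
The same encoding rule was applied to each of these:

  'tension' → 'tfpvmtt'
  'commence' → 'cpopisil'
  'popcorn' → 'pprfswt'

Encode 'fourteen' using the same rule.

fpwuxjku

Letter i (0-indexed) is shifted by i+0, so successive shifts are 0, 1, 2, ….
Applying it to fourteen: f+0=f, o+1=p, u+2=w, r+3=u, t+4=x, e+5=j, e+6=k, n+7=u.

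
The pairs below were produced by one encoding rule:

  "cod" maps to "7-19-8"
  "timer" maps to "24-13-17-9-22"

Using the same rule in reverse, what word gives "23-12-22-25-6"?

shrub

c is letter #3 and maps to 7: an offset of 4. Letters become their 1-based position plus 4 (so a→5, b→6, …).
Decoding 23-12-22-25-6: 23→(23−4)÷1=19=s, 12→(12−4)÷1=8=h, 22→(22−4)÷1=18=r, 25→(25−4)÷1=21=u, 6→(6−4)÷1=2=b.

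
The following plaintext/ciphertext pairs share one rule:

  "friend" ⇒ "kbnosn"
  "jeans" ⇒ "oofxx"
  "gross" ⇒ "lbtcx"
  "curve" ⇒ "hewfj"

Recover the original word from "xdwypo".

Shifts by position in friend: pos 0: f→k (+5), pos 1: r→b (+10), pos 2: i→n (+5), pos 3: e→o (+10) — repeating every 2. The shifts repeat in a cycle of length 2: positions 0,1,… shift by +5, +10, then the pattern repeats.
Reversing it on xdwypo: x−5=s, d−10=t, w−5=r, y−10=o, p−5=k, o−10=e.

stroke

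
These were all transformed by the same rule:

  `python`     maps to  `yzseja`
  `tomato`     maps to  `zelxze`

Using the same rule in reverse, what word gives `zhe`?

The output letters match the input read backwards, each shifted +11: python reversed is nohtyp. Two steps: reverse the string, then apply a Caesar shift of +11.
Decoding zhe: shift back: z−11=o, h−11=w, e−11=t → owt; then reverse → two.

two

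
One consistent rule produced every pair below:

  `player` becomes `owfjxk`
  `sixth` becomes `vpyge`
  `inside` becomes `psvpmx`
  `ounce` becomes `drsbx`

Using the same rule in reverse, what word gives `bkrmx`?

crude

p(15)→o(14) and l(11)→w(22) fit y≡11x+5 (mod 26); the inverse of 11 mod 26 is 19. Treating letters as 0–25, the rule is x ↦ 11x + 5 (mod 26).
Reversing it on bkrmx: b(1)→19·(1−5)≡2=c; k(10)→19·(10−5)≡17=r; r(17)→19·(17−5)≡20=u; m(12)→19·(12−5)≡3=d; x(23)→19·(23−5)≡4=e (all mod 26).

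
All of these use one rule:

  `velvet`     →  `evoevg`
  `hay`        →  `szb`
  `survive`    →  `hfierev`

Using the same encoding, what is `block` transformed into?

yolxp

Each pair mirrors across the alphabet (v↔e, e↔v, l↔o): positions sum to 25. This is the alphabet-reversal cipher (Atbash): a becomes z, b becomes y, etc.
For block: b↔y, l↔o, o↔l, c↔x, k↔p.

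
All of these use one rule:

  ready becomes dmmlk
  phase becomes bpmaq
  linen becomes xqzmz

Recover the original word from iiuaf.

A repeating key of period 2 is used — shifts +12, +8 over and over.
Undoing it on iiuaf: i−12=w, i−8=a, u−12=i, a−8=s, f−12=t.

waist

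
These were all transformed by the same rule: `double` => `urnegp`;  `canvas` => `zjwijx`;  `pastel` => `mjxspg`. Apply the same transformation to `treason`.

scpjxrw

d(3)→u(20) and o(14)→r(17) fit y≡21x+9 (mod 26); the inverse of 21 mod 26 is 5. Each letter's alphabet position (a=0..z=25) is mapped through 21·x+9 mod 26 — an affine cipher.
Applying it to treason: t(19)→21·19+9≡18=s; r(17)→21·17+9≡2=c; e(4)→21·4+9≡15=p; a(0)→21·0+9≡9=j; s(18)→21·18+9≡23=x; o(14)→21·14+9≡17=r; n(13)→21·13+9≡22=w (all mod 26).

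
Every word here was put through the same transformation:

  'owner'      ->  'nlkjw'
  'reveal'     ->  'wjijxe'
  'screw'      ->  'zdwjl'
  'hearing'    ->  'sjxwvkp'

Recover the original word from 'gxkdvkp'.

dancing

o(14)→n(13) and w(22)→l(11) fit y≡3x+23 (mod 26); the inverse of 3 mod 26 is 9. This is an affine cipher: with a=0,…,z=25, each position x becomes (3x+23) mod 26.
Decoding gxkdvkp: g(6)→9·(6−23)≡3=d; x(23)→9·(23−23)≡0=a; k(10)→9·(10−23)≡13=n; d(3)→9·(3−23)≡2=c; v(21)→9·(21−23)≡8=i; k(10)→9·(10−23)≡13=n; p(15)→9·(15−23)≡6=g (all mod 26).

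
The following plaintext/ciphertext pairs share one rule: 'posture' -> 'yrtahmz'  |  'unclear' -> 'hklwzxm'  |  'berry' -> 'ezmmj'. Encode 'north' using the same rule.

p(15)→y(24) and o(14)→r(17) fit y≡7x+23 (mod 26); the inverse of 7 mod 26 is 15. Treating letters as 0–25, the rule is x ↦ 7x + 23 (mod 26).
Applying it to north: n(13)→7·13+23≡10=k; o(14)→7·14+23≡17=r; r(17)→7·17+23≡12=m; t(19)→7·19+23≡0=a; h(7)→7·7+23≡20=u (all mod 26).

krmau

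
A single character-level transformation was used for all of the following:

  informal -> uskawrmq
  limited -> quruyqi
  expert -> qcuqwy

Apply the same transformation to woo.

The shift depends on letter class: consonant n→s is +5, but vowel i→u is +12. The rule splits by letter class: vowels +12, consonants +5.
Applying it to woo: w(cons)+5=b, o(vowel)+12=a, o(vowel)+12=a.

baa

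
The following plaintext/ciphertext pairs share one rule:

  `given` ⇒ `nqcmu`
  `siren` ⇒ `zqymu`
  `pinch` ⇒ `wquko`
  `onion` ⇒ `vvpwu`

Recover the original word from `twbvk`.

Shifts by position in given: pos 0: g→n (+7), pos 1: i→q (+8), pos 2: v→c (+7), pos 3: e→m (+8) — repeating every 2. The shifts repeat in a cycle of length 2: positions 0,1,… shift by +7, +8, then the pattern repeats.
Undoing it on twbvk: t−7=m, w−8=o, b−7=u, v−8=n, k−7=d.

mound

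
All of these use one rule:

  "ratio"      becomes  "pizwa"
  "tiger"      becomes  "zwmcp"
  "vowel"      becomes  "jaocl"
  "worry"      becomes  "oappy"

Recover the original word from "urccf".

r(17)→p(15) and a(0)→i(8) fit y≡5x+8 (mod 26); the inverse of 5 mod 26 is 21. Treating letters as 0–25, the rule is x ↦ 5x + 8 (mod 26).
Reversing it on urccf: u(20)→21·(20−8)≡18=s; r(17)→21·(17−8)≡7=h; c(2)→21·(2−8)≡4=e; c(2)→21·(2−8)≡4=e; f(5)→21·(5−8)≡15=p (all mod 26).

sheep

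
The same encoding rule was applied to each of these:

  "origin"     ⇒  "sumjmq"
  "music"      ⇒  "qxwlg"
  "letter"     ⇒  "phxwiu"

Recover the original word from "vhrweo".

Shifts by position in origin: pos 0: o→s (+4), pos 1: r→u (+3), pos 2: i→m (+4), pos 3: g→j (+3) — repeating every 2. The shifts repeat in a cycle of length 2: positions 0,1,… shift by +4, +3, then the pattern repeats.
Reversing it on vhrweo: v−4=r, h−3=e, r−4=n, w−3=t, e−4=a, o−3=l.

rental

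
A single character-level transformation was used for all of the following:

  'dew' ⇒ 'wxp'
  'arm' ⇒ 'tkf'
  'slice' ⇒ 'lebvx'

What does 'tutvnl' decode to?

abacus

Compare letters: d→w is +19, e→x is +19, w→p is +19 — a constant shift. Each letter is shifted forward by 19 in the alphabet (a Caesar shift of +19).
Undoing it on tutvnl: t−19=a, u−19=b, t−19=a, v−19=c, n−19=u, l−19=s.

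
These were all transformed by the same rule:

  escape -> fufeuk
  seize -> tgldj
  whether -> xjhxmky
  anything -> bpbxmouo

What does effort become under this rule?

The shift increases by 1 at each position, starting from +1: 1, 2, 3, ….
On effort: e+1=f, f+2=h, f+3=i, o+4=s, r+5=w, t+6=z.

fhiswz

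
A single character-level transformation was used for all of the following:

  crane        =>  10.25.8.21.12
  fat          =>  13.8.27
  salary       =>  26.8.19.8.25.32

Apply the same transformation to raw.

25.8.30

Letters become their 1-based position plus 7 (so a→8, b→9, …).
On raw: r=18→25, a=1→8, w=23→30.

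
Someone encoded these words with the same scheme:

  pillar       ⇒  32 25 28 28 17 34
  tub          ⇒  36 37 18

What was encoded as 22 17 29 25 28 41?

family

p is letter #16 and maps to 32: an offset of 16. Each letter is replaced by its alphabet position (a=1..z=26) + 16.
Decoding 22 17 29 25 28 41: 22→(22−16)÷1=6=f, 17→(17−16)÷1=1=a, 29→(29−16)÷1=13=m, 25→(25−16)÷1=9=i, 28→(28−16)÷1=12=l, 41→(41−16)÷1=25=y.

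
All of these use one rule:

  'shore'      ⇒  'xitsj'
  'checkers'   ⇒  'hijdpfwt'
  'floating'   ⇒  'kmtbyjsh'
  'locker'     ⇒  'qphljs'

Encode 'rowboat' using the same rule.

It's a Vigenère-style cipher with numeric key [5,1]: position i shifts by key[i mod 2].
For rowboat: r+5=w, o+1=p, w+5=b, b+1=c, o+5=t, a+1=b, t+5=y.

wpbctby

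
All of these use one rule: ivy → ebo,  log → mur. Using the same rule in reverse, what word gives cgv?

The output letters match the input read backwards, each shifted +6: ivy reversed is yvi. The word is reversed, then every letter is shifted forward by 6.
Reversing it on cgv: shift back: c−6=w, g−6=a, v−6=p → wap; then reverse → paw.

paw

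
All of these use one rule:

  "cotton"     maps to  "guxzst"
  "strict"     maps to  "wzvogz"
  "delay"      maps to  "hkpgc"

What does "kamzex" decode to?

guitar

Shifts by position in cotton: pos 0: c→g (+4), pos 1: o→u (+6), pos 2: t→x (+4), pos 3: t→z (+6) — repeating every 2. It's a Vigenère-style cipher with numeric key [4,6]: position i shifts by key[i mod 2].
Reversing it on kamzex: k−4=g, a−6=u, m−4=i, z−6=t, e−4=a, x−6=r.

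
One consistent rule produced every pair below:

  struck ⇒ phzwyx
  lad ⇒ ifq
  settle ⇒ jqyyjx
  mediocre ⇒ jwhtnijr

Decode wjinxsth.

The output letters match the input read backwards, each shifted +5: struck reversed is kcurts. Read the word backwards and shift each letter +5.
Reversing it on wjinxsth: shift back: w−5=r, j−5=e, i−5=d, n−5=i, x−5=s, s−5=n, t−5=o, h−5=c → redisnoc; then reverse → consider.

consider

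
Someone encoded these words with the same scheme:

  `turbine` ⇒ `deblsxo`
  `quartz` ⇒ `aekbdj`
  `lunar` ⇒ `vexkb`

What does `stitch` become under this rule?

cdsdmr

Compare letters: t→d is +10, u→e is +10, r→b is +10 — a constant shift. Each letter is shifted forward by 10 in the alphabet (a Caesar shift of +10).
On stitch: s+10=c, t+10=d, i+10=s, t+10=d, c+10=m, h+10=r.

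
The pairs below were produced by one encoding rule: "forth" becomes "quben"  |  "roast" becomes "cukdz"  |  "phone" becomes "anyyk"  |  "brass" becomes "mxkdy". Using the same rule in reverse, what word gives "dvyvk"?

Shifts by position in forth: pos 0: f→q (+11), pos 1: o→u (+6), pos 2: r→b (+10), pos 3: t→e (+11), pos 4: h→n (+6) — repeating every 3. A repeating key of period 3 is used — shifts +11, +6, +10 over and over.
Decoding dvyvk: d−11=s, v−6=p, y−10=o, v−11=k, k−6=e.

spoke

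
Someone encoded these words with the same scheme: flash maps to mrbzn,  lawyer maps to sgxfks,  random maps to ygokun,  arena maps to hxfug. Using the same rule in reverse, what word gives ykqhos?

repair

Shifts by position in flash: pos 0: f→m (+7), pos 1: l→r (+6), pos 2: a→b (+1), pos 3: s→z (+7), pos 4: h→n (+6) — repeating every 3. The shifts repeat in a cycle of length 3: positions 0,1,… shift by +7, +6, +1, then the pattern repeats.
Reversing it on ykqhos: y−7=r, k−6=e, q−1=p, h−7=a, o−6=i, s−1=r.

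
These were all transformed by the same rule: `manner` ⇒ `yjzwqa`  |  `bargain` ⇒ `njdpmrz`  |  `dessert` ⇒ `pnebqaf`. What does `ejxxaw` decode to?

saloon

It's a Vigenère-style cipher with numeric key [12,9]: position i shifts by key[i mod 2].
Decoding ejxxaw: e−12=s, j−9=a, x−12=l, x−9=o, a−12=o, w−9=n.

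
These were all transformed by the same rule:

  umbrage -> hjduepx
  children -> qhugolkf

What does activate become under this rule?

The word is reversed, then every letter is shifted forward by 3.
For activate: reverse → etavitca; then shift: e+3=h, t+3=w, a+3=d, v+3=y, i+3=l, t+3=w, c+3=f, a+3=d.

hwdylwfd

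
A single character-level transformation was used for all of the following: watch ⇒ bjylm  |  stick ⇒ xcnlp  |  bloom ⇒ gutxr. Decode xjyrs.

The shifts repeat in a cycle of length 2: positions 0,1,… shift by +5, +9, then the pattern repeats.
Undoing it on xjyrs: x−5=s, j−9=a, y−5=t, r−9=i, s−5=n.

satin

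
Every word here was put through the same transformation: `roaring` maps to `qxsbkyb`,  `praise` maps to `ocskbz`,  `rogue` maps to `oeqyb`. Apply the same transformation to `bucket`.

doumel

Read the word backwards and shift each letter +10.
For bucket: reverse → tekcub; then shift: t+10=d, e+10=o, k+10=u, c+10=m, u+10=e, b+10=l.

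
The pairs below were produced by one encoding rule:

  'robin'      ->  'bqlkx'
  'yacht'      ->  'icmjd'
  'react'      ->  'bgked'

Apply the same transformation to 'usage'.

A repeating key of period 2 is used — shifts +10, +2 over and over.
For usage: u+10=e, s+2=u, a+10=k, g+2=i, e+10=o.

eukio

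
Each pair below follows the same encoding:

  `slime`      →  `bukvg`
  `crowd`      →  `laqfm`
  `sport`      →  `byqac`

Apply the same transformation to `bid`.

The rule splits by letter class: vowels +2, consonants +9.
Applying it to bid: b(cons)+9=k, i(vowel)+2=k, d(cons)+9=m.

kkm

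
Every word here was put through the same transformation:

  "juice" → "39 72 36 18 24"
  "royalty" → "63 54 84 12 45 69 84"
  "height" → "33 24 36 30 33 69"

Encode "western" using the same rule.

78 24 66 69 24 63 51

j(#10)→39 and u(#21)→72: differences scale by 3, so n = 3·pos + 9. With a=1..z=26, the number is 3·pos + 9.
On western: w=23→78, e=5→24, s=19→66, t=20→69, e=5→24, r=18→63, n=14→51.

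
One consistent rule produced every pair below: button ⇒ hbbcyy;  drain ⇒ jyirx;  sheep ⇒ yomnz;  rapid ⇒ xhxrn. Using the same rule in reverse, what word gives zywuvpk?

Each letter shifts forward by (position + 6), i.e. 6, 7, 8, … — the shift grows by one for each successive letter.
Decoding zywuvpk: z−6=t, y−7=r, w−8=o, u−9=l, v−10=l, p−11=e, k−12=y.

trolley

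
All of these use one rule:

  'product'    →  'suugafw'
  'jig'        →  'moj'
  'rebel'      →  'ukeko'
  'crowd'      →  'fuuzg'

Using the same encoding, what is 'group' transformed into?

Two shifts are in play — +6 for a/e/i/o/u, +3 for every other letter.
On group: g(cons)+3=j, r(cons)+3=u, o(vowel)+6=u, u(vowel)+6=a, p(cons)+3=s.

juuas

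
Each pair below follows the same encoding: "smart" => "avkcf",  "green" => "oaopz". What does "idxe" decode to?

In smart: s→a is +8, m→v is +9, a→k is +10, r→c is +11 — the shift increases by 1 each position. The shift increases by 1 at each position, starting from +8: 8, 9, 10, ….
Decoding idxe: i−8=a, d−9=u, x−10=n, e−11=t.

aunt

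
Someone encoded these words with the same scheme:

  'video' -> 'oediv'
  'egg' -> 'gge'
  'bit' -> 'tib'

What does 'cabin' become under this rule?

nibac

The word is simply reversed.
For cabin: reverse → nibac.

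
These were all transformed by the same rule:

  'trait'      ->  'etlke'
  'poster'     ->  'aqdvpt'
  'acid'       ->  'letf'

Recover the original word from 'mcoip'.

Shifts by position in trait: pos 0: t→e (+11), pos 1: r→t (+2), pos 2: a→l (+11), pos 3: i→k (+2) — repeating every 2. The shifts repeat in a cycle of length 2: positions 0,1,… shift by +11, +2, then the pattern repeats.
Decoding mcoip: m−11=b, c−2=a, o−11=d, i−2=g, p−11=e.

badge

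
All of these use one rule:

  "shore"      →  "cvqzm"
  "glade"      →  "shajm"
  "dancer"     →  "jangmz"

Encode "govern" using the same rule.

sqlmzn

s(18)→c(2) and h(7)→v(21) fit y≡3x+0 (mod 26); the inverse of 3 mod 26 is 9. Each letter's alphabet position (a=0..z=25) is mapped through 3·x+0 mod 26 — an affine cipher.
For govern: g(6)→3·6+0≡18=s; o(14)→3·14+0≡16=q; v(21)→3·21+0≡11=l; e(4)→3·4+0≡12=m; r(17)→3·17+0≡25=z; n(13)→3·13+0≡13=n (all mod 26).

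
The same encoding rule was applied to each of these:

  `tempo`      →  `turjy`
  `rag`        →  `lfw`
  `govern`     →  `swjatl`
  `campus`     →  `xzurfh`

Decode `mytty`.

tooth

The word is reversed, then every letter is shifted forward by 5.
Undoing it on mytty: shift back: m−5=h, y−5=t, t−5=o, t−5=o, y−5=t → htoot; then reverse → tooth.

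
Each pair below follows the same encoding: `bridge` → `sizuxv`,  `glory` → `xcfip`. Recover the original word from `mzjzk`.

Compare letters: b→s is +17, r→i is +17, i→z is +17 — a constant shift. This is a Caesar cipher with shift 17.
Decoding mzjzk: m−17=v, z−17=i, j−17=s, z−17=i, k−17=t.

visit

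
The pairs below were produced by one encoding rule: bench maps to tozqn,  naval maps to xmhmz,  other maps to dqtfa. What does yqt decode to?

Two steps: reverse the string, then apply a Caesar shift of +12.
Decoding yqt: shift back: y−12=m, q−12=e, t−12=h → meh; then reverse → hem.

hem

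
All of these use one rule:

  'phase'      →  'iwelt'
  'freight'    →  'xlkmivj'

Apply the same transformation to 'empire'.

The output letters match the input read backwards, each shifted +4: phase reversed is esahp. Two steps: reverse the string, then apply a Caesar shift of +4.
Applying it to empire: reverse → eripme; then shift: e+4=i, r+4=v, i+4=m, p+4=t, m+4=q, e+4=i.

ivmtqi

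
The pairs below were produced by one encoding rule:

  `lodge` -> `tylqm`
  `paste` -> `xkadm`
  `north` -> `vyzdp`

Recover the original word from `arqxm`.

Shifts by position in lodge: pos 0: l→t (+8), pos 1: o→y (+10), pos 2: d→l (+8), pos 3: g→q (+10) — repeating every 2. The shifts repeat in a cycle of length 2: positions 0,1,… shift by +8, +10, then the pattern repeats.
Undoing it on arqxm: a−8=s, r−10=h, q−8=i, x−10=n, m−8=e.

shine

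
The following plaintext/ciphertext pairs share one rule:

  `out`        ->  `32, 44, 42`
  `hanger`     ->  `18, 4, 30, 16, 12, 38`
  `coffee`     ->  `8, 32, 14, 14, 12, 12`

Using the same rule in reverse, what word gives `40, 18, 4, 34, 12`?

shape

o(#15)→32 and u(#21)→44: differences scale by 2, so n = 2·pos + 2. The formula is n = 2×(alphabet index, a=1) + 2.
Undoing it on 40, 18, 4, 34, 12: 40→(40−2)÷2=19=s, 18→(18−2)÷2=8=h, 4→(4−2)÷2=1=a, 34→(34−2)÷2=16=p, 12→(12−2)÷2=5=e.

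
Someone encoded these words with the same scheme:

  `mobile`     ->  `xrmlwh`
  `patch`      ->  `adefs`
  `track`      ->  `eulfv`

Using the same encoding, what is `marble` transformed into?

xdcewh

Shifts by position in mobile: pos 0: m→x (+11), pos 1: o→r (+3), pos 2: b→m (+11), pos 3: i→l (+3) — repeating every 2. A repeating key of period 2 is used — shifts +11, +3 over and over.
Applying it to marble: m+11=x, a+3=d, r+11=c, b+3=e, l+11=w, e+3=h.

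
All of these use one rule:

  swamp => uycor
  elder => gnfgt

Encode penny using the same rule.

It's a constant shift of +2 (ROT2).
On penny: p+2=r, e+2=g, n+2=p, n+2=p, y+2=a.

rgppa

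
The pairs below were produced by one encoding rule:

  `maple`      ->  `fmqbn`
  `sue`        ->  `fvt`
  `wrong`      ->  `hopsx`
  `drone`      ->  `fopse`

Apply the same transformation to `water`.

The output letters match the input read backwards, each shifted +1: maple reversed is elpam. Read the word backwards and shift each letter +1.
Applying it to water: reverse → retaw; then shift: r+1=s, e+1=f, t+1=u, a+1=b, w+1=x.

sfubx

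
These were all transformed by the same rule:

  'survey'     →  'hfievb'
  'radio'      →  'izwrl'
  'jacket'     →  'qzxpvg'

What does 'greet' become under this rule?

tivvg

This is the alphabet-reversal cipher (Atbash): a becomes z, b becomes y, etc.
Applying it to greet: g↔t, r↔i, e↔v, e↔v, t↔g.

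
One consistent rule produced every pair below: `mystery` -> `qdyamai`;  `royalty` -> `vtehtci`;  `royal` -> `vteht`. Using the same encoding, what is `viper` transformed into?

znvlz

Each letter shifts forward by (position + 4), i.e. 4, 5, 6, … — the shift grows by one for each successive letter.
For viper: v+4=z, i+5=n, p+6=v, e+7=l, r+8=z.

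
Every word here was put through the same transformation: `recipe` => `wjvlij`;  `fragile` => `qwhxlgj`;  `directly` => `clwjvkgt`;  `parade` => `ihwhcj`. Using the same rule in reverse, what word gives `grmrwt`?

luxury

r(17)→w(22) and e(4)→j(9) fit y≡7x+7 (mod 26); the inverse of 7 mod 26 is 15. Treating letters as 0–25, the rule is x ↦ 7x + 7 (mod 26).
Decoding grmrwt: g(6)→15·(6−7)≡11=l; r(17)→15·(17−7)≡20=u; m(12)→15·(12−7)≡23=x; r(17)→15·(17−7)≡20=u; w(22)→15·(22−7)≡17=r; t(19)→15·(19−7)≡24=y (all mod 26).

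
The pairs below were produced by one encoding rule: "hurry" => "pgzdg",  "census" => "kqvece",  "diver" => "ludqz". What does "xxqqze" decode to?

Shifts by position in hurry: pos 0: h→p (+8), pos 1: u→g (+12), pos 2: r→z (+8), pos 3: r→d (+12) — repeating every 2. A repeating key of period 2 is used — shifts +8, +12 over and over.
Undoing it on xxqqze: x−8=p, x−12=l, q−8=i, q−12=e, z−8=r, e−12=s.

pliers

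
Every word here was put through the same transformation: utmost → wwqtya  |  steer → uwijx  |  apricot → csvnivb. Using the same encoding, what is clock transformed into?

In utmost: u→w is +2, t→w is +3, m→q is +4, o→t is +5 — the shift increases by 1 each position. Each letter shifts forward by (position + 2), i.e. 2, 3, 4, … — the shift grows by one for each successive letter.
On clock: c+2=e, l+3=o, o+4=s, c+5=h, k+6=q.

eoshq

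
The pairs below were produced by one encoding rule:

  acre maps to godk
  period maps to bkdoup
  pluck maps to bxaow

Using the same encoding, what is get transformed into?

Two shifts are in play — +6 for a/e/i/o/u, +12 for every other letter.
Applying it to get: g(cons)+12=s, e(vowel)+6=k, t(cons)+12=f.

skf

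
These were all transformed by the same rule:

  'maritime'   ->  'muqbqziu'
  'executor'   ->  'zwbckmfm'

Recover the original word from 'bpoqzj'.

bright

The output letters match the input read backwards, each shifted +8: maritime reversed is emitiram. Two steps: reverse the string, then apply a Caesar shift of +8.
Decoding bpoqzj: shift back: b−8=t, p−8=h, o−8=g, q−8=i, z−8=r, j−8=b → thgirb; then reverse → bright.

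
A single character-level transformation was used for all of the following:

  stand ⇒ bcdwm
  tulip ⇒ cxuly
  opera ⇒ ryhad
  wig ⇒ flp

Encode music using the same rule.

The shift depends on letter class: consonant s→b is +9, but vowel a→d is +3. The rule splits by letter class: vowels +3, consonants +9.
For music: m(cons)+9=v, u(vowel)+3=x, s(cons)+9=b, i(vowel)+3=l, c(cons)+9=l.

vxbll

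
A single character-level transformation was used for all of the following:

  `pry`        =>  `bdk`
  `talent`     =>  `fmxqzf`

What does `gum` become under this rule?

Compare letters: p→b is +12, r→d is +12, y→k is +12 — a constant shift. Each letter is shifted forward by 12 in the alphabet (a Caesar shift of +12).
For gum: g+12=s, u+12=g, m+12=y.

sgy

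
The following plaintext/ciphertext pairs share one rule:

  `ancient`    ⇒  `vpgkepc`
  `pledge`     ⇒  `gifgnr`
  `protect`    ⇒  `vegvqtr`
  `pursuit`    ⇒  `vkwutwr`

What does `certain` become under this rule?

pkcvtge

Read the word backwards and shift each letter +2.
For certain: reverse → niatrec; then shift: n+2=p, i+2=k, a+2=c, t+2=v, r+2=t, e+2=g, c+2=e.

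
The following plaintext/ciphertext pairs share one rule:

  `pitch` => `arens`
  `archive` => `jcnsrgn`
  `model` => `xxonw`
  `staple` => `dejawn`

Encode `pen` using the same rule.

any

The shift depends on letter class: consonant p→a is +11, but vowel i→r is +9. The rule splits by letter class: vowels +9, consonants +11.
Applying it to pen: p(cons)+11=a, e(vowel)+9=n, n(cons)+11=y.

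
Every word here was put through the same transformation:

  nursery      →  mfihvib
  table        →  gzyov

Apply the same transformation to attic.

zggrx

Letters are reflected about the middle of the alphabet (position → 25−position): Atbash.
On attic: a↔z, t↔g, t↔g, i↔r, c↔x.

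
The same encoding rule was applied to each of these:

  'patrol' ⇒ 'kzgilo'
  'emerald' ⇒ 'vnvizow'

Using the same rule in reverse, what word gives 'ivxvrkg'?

receipt

Each pair mirrors across the alphabet (p↔k, a↔z, t↔g): positions sum to 25. Each letter is replaced by its mirror in the alphabet: a↔z, b↔y, c↔x, and so on (the Atbash cipher).
Reversing it on ivxvrkg: i↔r, v↔e, x↔c, v↔e, r↔i, k↔p, g↔t.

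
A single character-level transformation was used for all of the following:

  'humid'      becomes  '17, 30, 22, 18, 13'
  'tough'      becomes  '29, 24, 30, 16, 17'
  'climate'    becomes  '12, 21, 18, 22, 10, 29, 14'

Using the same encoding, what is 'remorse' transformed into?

27, 14, 22, 24, 27, 28, 14

h is letter #8 and maps to 17: an offset of 9. The number is (letter's place in the alphabet, a=1) + 9.
For remorse: r=18→27, e=5→14, m=13→22, o=15→24, r=18→27, s=19→28, e=5→14.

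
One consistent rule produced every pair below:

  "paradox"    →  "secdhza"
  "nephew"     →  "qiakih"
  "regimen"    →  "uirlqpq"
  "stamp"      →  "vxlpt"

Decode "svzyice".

Shifts by position in paradox: pos 0: p→s (+3), pos 1: a→e (+4), pos 2: r→c (+11), pos 3: a→d (+3), pos 4: d→h (+4), pos 5: o→z (+11) — repeating every 3. A repeating key of period 3 is used — shifts +3, +4, +11 over and over.
Decoding svzyice: s−3=p, v−4=r, z−11=o, y−3=v, i−4=e, c−11=r, e−3=b.

proverb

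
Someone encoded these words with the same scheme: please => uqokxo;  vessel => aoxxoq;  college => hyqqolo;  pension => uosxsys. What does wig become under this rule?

bsl

The shift depends on letter class: consonant p→u is +5, but vowel e→o is +10. The rule splits by letter class: vowels +10, consonants +5.
Applying it to wig: w(cons)+5=b, i(vowel)+10=s, g(cons)+5=l.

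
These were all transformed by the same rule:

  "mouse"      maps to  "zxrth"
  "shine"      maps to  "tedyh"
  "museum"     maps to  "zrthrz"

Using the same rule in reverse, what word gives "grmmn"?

This is an affine cipher: with a=0,…,z=25, each position x becomes (25x+11) mod 26.
Undoing it on grmmn: g(6)→25·(6−11)≡5=f; r(17)→25·(17−11)≡20=u; m(12)→25·(12−11)≡25=z; m(12)→25·(12−11)≡25=z; n(13)→25·(13−11)≡24=y (all mod 26).

fuzzy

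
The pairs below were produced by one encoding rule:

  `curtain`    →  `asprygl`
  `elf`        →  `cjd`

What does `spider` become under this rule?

Compare letters: c→a is +24, u→s is +24, r→p is +24 — a constant shift. This is a Caesar cipher with shift 24.
Applying it to spider: s+24=q, p+24=n, i+24=g, d+24=b, e+24=c, r+24=p.

qngbcp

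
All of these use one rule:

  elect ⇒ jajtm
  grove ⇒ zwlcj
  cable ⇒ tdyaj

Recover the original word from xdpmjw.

e(4)→j(9) and l(11)→a(0) fit y≡21x+3 (mod 26); the inverse of 21 mod 26 is 5. Each letter's alphabet position (a=0..z=25) is mapped through 21·x+3 mod 26 — an affine cipher.
Undoing it on xdpmjw: x(23)→5·(23−3)≡22=w; d(3)→5·(3−3)≡0=a; p(15)→5·(15−3)≡8=i; m(12)→5·(12−3)≡19=t; j(9)→5·(9−3)≡4=e; w(22)→5·(22−3)≡17=r (all mod 26).

waiter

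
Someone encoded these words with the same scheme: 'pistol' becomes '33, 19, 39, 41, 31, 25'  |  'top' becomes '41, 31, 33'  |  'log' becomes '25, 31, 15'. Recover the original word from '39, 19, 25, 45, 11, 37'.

silver

p(#16)→33 and i(#9)→19: differences scale by 2, so n = 2·pos + 1. Each letter becomes 2×(its alphabet position, a=1..z=26) + 1.
Reversing it on 39, 19, 25, 45, 11, 37: 39→(39−1)÷2=19=s, 19→(19−1)÷2=9=i, 25→(25−1)÷2=12=l, 45→(45−1)÷2=22=v, 11→(11−1)÷2=5=e, 37→(37−1)÷2=18=r.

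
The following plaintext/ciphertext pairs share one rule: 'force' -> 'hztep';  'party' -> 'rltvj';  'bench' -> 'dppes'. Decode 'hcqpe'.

Shifts by position in force: pos 0: f→h (+2), pos 1: o→z (+11), pos 2: r→t (+2), pos 3: c→e (+2), pos 4: e→p (+11) — repeating every 3. The shifts repeat in a cycle of length 3: positions 0,1,… shift by +2, +11, +2, then the pattern repeats.
Decoding hcqpe: h−2=f, c−11=r, q−2=o, p−2=n, e−11=t.

front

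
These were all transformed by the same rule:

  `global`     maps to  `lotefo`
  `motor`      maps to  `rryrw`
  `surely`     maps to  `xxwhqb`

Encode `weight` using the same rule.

bhnjmw

Shifts by position in global: pos 0: g→l (+5), pos 1: l→o (+3), pos 2: o→t (+5), pos 3: b→e (+3) — repeating every 2. The shifts repeat in a cycle of length 2: positions 0,1,… shift by +5, +3, then the pattern repeats.
On weight: w+5=b, e+3=h, i+5=n, g+3=j, h+5=m, t+3=w.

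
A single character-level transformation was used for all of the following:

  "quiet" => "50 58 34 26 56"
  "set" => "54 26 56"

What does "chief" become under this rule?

q(#17)→50 and u(#21)→58: differences scale by 2, so n = 2·pos + 16. Each letter becomes 2×(its alphabet position, a=1..z=26) + 16.
For chief: c=3→22, h=8→32, i=9→34, e=5→26, f=6→28.

22 32 34 26 28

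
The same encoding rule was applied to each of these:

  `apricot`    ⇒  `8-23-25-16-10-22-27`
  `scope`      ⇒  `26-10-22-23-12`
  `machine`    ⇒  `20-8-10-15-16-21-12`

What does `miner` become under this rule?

20-16-21-12-25

a is letter #1 and maps to 8: an offset of 7. The number is (letter's place in the alphabet, a=1) + 7.
On miner: m=13→20, i=9→16, n=14→21, e=5→12, r=18→25.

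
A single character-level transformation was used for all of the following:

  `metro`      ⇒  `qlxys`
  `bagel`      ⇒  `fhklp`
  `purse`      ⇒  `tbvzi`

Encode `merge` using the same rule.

Shifts by position in metro: pos 0: m→q (+4), pos 1: e→l (+7), pos 2: t→x (+4), pos 3: r→y (+7) — repeating every 2. It's a Vigenère-style cipher with numeric key [4,7]: position i shifts by key[i mod 2].
Applying it to merge: m+4=q, e+7=l, r+4=v, g+7=n, e+4=i.

qlvni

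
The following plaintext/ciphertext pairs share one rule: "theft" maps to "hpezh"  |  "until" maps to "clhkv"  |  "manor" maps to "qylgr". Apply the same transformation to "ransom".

rylmgq

This is an affine cipher: with a=0,…,z=25, each position x becomes (21x+24) mod 26.
Applying it to ransom: r(17)→21·17+24≡17=r; a(0)→21·0+24≡24=y; n(13)→21·13+24≡11=l; s(18)→21·18+24≡12=m; o(14)→21·14+24≡6=g; m(12)→21·12+24≡16=q (all mod 26).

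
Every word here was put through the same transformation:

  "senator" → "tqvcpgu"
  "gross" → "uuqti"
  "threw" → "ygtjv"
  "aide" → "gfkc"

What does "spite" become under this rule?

Two steps: reverse the string, then apply a Caesar shift of +2.
For spite: reverse → etips; then shift: e+2=g, t+2=v, i+2=k, p+2=r, s+2=u.

gvkru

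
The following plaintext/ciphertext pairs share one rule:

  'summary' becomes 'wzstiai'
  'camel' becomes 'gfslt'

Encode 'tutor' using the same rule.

In summary: s→w is +4, u→z is +5, m→s is +6, m→t is +7 — the shift increases by 1 each position. Each letter shifts forward by (position + 4), i.e. 4, 5, 6, … — the shift grows by one for each successive letter.
For tutor: t+4=x, u+5=z, t+6=z, o+7=v, r+8=z.

xzzvz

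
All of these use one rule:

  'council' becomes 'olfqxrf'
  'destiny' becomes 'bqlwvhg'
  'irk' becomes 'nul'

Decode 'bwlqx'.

The output letters match the input read backwards, each shifted +3: council reversed is licnuoc. Two steps: reverse the string, then apply a Caesar shift of +3.
Undoing it on bwlqx: shift back: b−3=y, w−3=t, l−3=i, q−3=n, x−3=u → ytinu; then reverse → unity.

unity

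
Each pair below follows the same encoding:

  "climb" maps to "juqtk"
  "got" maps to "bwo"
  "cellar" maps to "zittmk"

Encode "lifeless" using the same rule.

The output letters match the input read backwards, each shifted +8: climb reversed is bmilc. Two steps: reverse the string, then apply a Caesar shift of +8.
For lifeless: reverse → sselefil; then shift: s+8=a, s+8=a, e+8=m, l+8=t, e+8=m, f+8=n, i+8=q, l+8=t.

aamtmnqt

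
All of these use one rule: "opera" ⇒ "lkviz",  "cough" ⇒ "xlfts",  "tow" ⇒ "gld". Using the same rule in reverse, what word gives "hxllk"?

Each pair mirrors across the alphabet (o↔l, p↔k, e↔v): positions sum to 25. Each letter is replaced by its mirror in the alphabet: a↔z, b↔y, c↔x, and so on (the Atbash cipher).
Reversing it on hxllk: h↔s, x↔c, l↔o, l↔o, k↔p.

scoop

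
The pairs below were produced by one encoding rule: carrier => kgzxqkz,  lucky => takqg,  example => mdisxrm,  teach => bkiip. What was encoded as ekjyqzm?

Shifts by position in carrier: pos 0: c→k (+8), pos 1: a→g (+6), pos 2: r→z (+8), pos 3: r→x (+6) — repeating every 2. A repeating key of period 2 is used — shifts +8, +6 over and over.
Reversing it on ekjyqzm: e−8=w, k−6=e, j−8=b, y−6=s, q−8=i, z−6=t, m−8=e.

website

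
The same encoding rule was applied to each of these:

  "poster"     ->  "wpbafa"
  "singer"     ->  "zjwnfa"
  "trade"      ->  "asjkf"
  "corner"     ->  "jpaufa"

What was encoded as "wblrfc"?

It's a Vigenère-style cipher with numeric key [7,1,9]: position i shifts by key[i mod 3].
Decoding wblrfc: w−7=p, b−1=a, l−9=c, r−7=k, f−1=e, c−9=t.

packet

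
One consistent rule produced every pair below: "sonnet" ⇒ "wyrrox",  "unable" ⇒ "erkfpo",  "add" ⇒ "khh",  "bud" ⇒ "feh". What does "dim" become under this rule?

Two shifts are in play — +10 for a/e/i/o/u, +4 for every other letter.
On dim: d(cons)+4=h, i(vowel)+10=s, m(cons)+4=q.

hsq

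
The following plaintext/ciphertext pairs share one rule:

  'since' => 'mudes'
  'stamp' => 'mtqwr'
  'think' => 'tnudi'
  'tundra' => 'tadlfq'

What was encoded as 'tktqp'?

s(18)→m(12) and i(8)→u(20) fit y≡7x+16 (mod 26); the inverse of 7 mod 26 is 15. This is an affine cipher: with a=0,…,z=25, each position x becomes (7x+16) mod 26.
Reversing it on tktqp: t(19)→15·(19−16)≡19=t; k(10)→15·(10−16)≡14=o; t(19)→15·(19−16)≡19=t; q(16)→15·(16−16)≡0=a; p(15)→15·(15−16)≡11=l (all mod 26).

total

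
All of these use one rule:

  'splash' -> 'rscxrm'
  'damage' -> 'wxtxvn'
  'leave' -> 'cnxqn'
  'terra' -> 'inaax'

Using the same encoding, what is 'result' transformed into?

anrzci

s(18)→r(17) and p(15)→s(18) fit y≡17x+23 (mod 26); the inverse of 17 mod 26 is 23. Each letter's alphabet position (a=0..z=25) is mapped through 17·x+23 mod 26 — an affine cipher.
Applying it to result: r(17)→17·17+23≡0=a; e(4)→17·4+23≡13=n; s(18)→17·18+23≡17=r; u(20)→17·20+23≡25=z; l(11)→17·11+23≡2=c; t(19)→17·19+23≡8=i (all mod 26).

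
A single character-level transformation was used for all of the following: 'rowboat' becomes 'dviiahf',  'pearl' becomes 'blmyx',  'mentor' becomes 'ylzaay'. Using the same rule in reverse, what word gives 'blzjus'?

Shifts by position in rowboat: pos 0: r→d (+12), pos 1: o→v (+7), pos 2: w→i (+12), pos 3: b→i (+7) — repeating every 2. The shifts repeat in a cycle of length 2: positions 0,1,… shift by +12, +7, then the pattern repeats.
Reversing it on blzjus: b−12=p, l−7=e, z−12=n, j−7=c, u−12=i, s−7=l.

pencil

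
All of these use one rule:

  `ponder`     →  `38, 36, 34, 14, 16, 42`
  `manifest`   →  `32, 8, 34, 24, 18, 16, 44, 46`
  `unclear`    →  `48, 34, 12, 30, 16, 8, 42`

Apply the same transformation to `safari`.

p(#16)→38 and o(#15)→36: differences scale by 2, so n = 2·pos + 6. With a=1..z=26, the number is 2·pos + 6.
On safari: s=19→44, a=1→8, f=6→18, a=1→8, r=18→42, i=9→24.

44, 8, 18, 8, 42, 24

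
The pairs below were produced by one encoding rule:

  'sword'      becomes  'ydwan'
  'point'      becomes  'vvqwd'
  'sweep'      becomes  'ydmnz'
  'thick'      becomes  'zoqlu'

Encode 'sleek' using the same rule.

ysmnu

In sword: s→y is +6, w→d is +7, o→w is +8, r→a is +9 — the shift increases by 1 each position. Each letter shifts forward by (position + 6), i.e. 6, 7, 8, … — the shift grows by one for each successive letter.
Applying it to sleek: s+6=y, l+7=s, e+8=m, e+9=n, k+10=u.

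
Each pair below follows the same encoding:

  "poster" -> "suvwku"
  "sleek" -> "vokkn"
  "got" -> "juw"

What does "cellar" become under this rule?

fkoogu

The shift depends on letter class: consonant p→s is +3, but vowel o→u is +6. The rule splits by letter class: vowels +6, consonants +3.
For cellar: c(cons)+3=f, e(vowel)+6=k, l(cons)+3=o, l(cons)+3=o, a(vowel)+6=g, r(cons)+3=u.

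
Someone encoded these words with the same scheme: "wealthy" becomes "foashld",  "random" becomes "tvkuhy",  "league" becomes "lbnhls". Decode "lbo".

Two steps: reverse the string, then apply a Caesar shift of +7.
Reversing it on lbo: shift back: l−7=e, b−7=u, o−7=h → euh; then reverse → hue.

hue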